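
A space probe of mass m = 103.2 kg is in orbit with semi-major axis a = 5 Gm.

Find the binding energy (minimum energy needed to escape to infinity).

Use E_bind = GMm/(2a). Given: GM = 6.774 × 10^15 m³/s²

Convert to SI: a = 5 Gm = 5e+09 m.
Total orbital energy is E = −GMm/(2a); binding energy is E_bind = −E = GMm/(2a).
E_bind = 6.774e+15 · 103.2 / (2 · 5e+09) J ≈ 6.991e+07 J = 69.91 MJ.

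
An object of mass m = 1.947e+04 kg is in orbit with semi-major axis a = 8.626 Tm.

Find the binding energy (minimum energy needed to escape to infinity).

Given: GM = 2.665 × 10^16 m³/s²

Convert to SI: a = 8.626 Tm = 8.626e+12 m.
Total orbital energy is E = −GMm/(2a); binding energy is E_bind = −E = GMm/(2a).
E_bind = 2.665e+16 · 1.947e+04 / (2 · 8.626e+12) J ≈ 3.008e+07 J = 30.08 MJ.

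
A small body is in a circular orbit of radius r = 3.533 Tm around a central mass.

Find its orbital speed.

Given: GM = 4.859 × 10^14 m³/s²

Convert to SI: r = 3.533 Tm = 3.533e+12 m.
For a circular orbit, gravity supplies the centripetal force, so v = √(GM / r).
v = √(4.859e+14 / 3.533e+12) m/s ≈ 11.73 m/s = 11.73 m/s.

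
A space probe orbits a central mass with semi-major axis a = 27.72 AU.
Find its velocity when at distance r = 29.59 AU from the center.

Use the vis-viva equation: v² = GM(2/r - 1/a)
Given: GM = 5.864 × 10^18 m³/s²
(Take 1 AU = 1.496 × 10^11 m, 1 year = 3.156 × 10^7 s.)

Convert to SI: a = 27.72 AU = 4.14691e+12 m; r = 29.59 AU = 4.42666e+12 m.
Vis-viva: v = √(GM · (2/r − 1/a)).
2/r − 1/a = 2/4.42666e+12 − 1/4.14691e+12 = 2.10664e-13 m⁻¹.
v = √(5.864e+18 · 2.10664e-13) m/s ≈ 1111 m/s = 0.2345 AU/year.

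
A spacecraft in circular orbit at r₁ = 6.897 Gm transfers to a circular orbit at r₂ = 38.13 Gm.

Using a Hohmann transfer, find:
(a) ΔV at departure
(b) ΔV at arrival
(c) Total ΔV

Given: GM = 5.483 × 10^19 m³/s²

Convert to SI: r₁ = 6.897 Gm = 6.897e+09 m; r₂ = 38.13 Gm = 3.813e+10 m.
Transfer semi-major axis: a_t = (r₁ + r₂)/2 = (6.897e+09 + 3.813e+10)/2 = 2.25135e+10 m.
Circular speeds: v₁ = √(GM/r₁) = 89161.8 m/s, v₂ = √(GM/r₂) = 37920.6 m/s.
Transfer speeds (vis-viva v² = GM(2/r − 1/a_t)): v₁ᵗ = 116036 m/s, v₂ᵗ = 20988.6 m/s.
(a) ΔV₁ = |v₁ᵗ − v₁| ≈ 2.687e+04 m/s = 26.87 km/s.
(b) ΔV₂ = |v₂ − v₂ᵗ| ≈ 1.693e+04 m/s = 16.93 km/s.
(c) ΔV_total = ΔV₁ + ΔV₂ ≈ 4.381e+04 m/s = 43.81 km/s.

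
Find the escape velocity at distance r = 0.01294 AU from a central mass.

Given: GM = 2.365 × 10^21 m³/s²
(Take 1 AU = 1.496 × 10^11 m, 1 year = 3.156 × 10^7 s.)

Convert to SI: r = 0.01294 AU = 1.93582e+09 m.
Escape velocity comes from setting total energy to zero: ½v² − GM/r = 0 ⇒ v_esc = √(2GM / r).
v_esc = √(2 · 2.365e+21 / 1.93582e+09) m/s ≈ 1.563e+06 m/s = 329.8 AU/year.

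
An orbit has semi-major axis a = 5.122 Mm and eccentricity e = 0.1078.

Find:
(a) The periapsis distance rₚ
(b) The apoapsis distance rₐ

Convert to SI: a = 5.122 Mm = 5.122e+06 m.
(a) rₚ = a(1 − e) = 5.122e+06 · (1 − 0.1078) = 5.122e+06 · 0.8922 ≈ 4.57e+06 m = 4.57 Mm.
(b) rₐ = a(1 + e) = 5.122e+06 · (1 + 0.1078) = 5.122e+06 · 1.1078 ≈ 5.674e+06 m = 5.674 Mm.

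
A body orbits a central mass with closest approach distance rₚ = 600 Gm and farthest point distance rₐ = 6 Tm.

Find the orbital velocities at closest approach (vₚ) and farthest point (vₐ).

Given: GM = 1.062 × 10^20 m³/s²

Convert to SI: rₚ = 600 Gm = 6e+11 m; rₐ = 6 Tm = 6e+12 m.
Use the vis-viva equation v² = GM(2/r − 1/a) with a = (rₚ + rₐ)/2 = (6e+11 + 6e+12)/2 = 3.3e+12 m.
vₚ = √(GM · (2/rₚ − 1/a)) = √(1.062e+20 · (2/6e+11 − 1/3.3e+12)) m/s ≈ 1.794e+04 m/s = 17.94 km/s.
vₐ = √(GM · (2/rₐ − 1/a)) = √(1.062e+20 · (2/6e+12 − 1/3.3e+12)) m/s ≈ 1794 m/s = 1.794 km/s.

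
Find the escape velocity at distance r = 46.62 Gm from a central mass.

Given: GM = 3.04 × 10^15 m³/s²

Convert to SI: r = 46.62 Gm = 4.662e+10 m.
Escape velocity comes from setting total energy to zero: ½v² − GM/r = 0 ⇒ v_esc = √(2GM / r).
v_esc = √(2 · 3.04e+15 / 4.662e+10) m/s ≈ 361.1 m/s = 361.1 m/s.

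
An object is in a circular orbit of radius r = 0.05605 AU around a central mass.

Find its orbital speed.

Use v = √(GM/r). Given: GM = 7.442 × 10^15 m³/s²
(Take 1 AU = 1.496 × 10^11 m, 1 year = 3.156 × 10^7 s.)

Convert to SI: r = 0.05605 AU = 8.38508e+09 m.
For a circular orbit, gravity supplies the centripetal force, so v = √(GM / r).
v = √(7.442e+15 / 8.38508e+09) m/s ≈ 942.1 m/s = 0.1987 AU/year.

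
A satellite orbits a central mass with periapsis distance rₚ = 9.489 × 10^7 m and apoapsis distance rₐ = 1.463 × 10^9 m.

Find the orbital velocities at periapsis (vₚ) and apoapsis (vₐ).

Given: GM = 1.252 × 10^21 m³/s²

Use the vis-viva equation v² = GM(2/r − 1/a) with a = (rₚ + rₐ)/2 = (9.489e+07 + 1.463e+09)/2 = 7.78945e+08 m.
vₚ = √(GM · (2/rₚ − 1/a)) = √(1.252e+21 · (2/9.489e+07 − 1/7.78945e+08)) m/s ≈ 4.978e+06 m/s = 4978 km/s.
vₐ = √(GM · (2/rₐ − 1/a)) = √(1.252e+21 · (2/1.463e+09 − 1/7.78945e+08)) m/s ≈ 3.229e+05 m/s = 322.9 km/s.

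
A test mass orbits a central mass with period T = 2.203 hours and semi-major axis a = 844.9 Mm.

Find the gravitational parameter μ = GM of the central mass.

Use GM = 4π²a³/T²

Convert to SI: T = 2.203 hours = 7930.8 s; a = 844.9 Mm = 8.449e+08 m.
GM = 4π² · a³ / T².
GM = 4π² · (8.449e+08)³ / (7930.8)² m³/s² ≈ 3.786e+20 m³/s² = 3.786 × 10^20 m³/s².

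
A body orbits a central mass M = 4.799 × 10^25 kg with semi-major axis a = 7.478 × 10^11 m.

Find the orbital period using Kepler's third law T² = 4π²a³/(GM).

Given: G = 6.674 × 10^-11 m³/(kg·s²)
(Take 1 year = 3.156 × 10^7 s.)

GM = G · M = 6.674e-11 · 4.799e+25 = 3.20285e+15 m³/s².
Kepler's third law: T = 2π √(a³ / GM).
Substituting a = 7.478e+11 m and GM = 3.20285e+15 m³/s²:
T = 2π √((7.478e+11)³ / 3.20285e+15) s
T ≈ 7.179e+10 s = 2275 years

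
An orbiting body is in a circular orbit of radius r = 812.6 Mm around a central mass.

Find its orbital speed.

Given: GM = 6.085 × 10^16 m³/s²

Convert to SI: r = 812.6 Mm = 8.126e+08 m.
For a circular orbit, gravity supplies the centripetal force, so v = √(GM / r).
v = √(6.085e+16 / 8.126e+08) m/s ≈ 8654 m/s = 8.654 km/s.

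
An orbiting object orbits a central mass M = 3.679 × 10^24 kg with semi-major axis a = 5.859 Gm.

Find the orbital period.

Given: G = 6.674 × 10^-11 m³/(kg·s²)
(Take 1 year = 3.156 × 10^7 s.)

Convert to SI: a = 5.859 Gm = 5.859e+09 m.
GM = G · M = 6.674e-11 · 3.679e+24 = 2.45536e+14 m³/s².
Kepler's third law: T = 2π √(a³ / GM).
Substituting a = 5.859e+09 m and GM = 2.45536e+14 m³/s²:
T = 2π √((5.859e+09)³ / 2.45536e+14) s
T ≈ 1.798e+08 s = 5.698 years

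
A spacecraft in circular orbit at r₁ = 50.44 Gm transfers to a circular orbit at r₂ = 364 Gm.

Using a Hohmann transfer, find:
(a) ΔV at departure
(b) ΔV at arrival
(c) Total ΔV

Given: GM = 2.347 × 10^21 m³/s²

Convert to SI: r₁ = 50.44 Gm = 5.044e+10 m; r₂ = 364 Gm = 3.64e+11 m.
Transfer semi-major axis: a_t = (r₁ + r₂)/2 = (5.044e+10 + 3.64e+11)/2 = 2.0722e+11 m.
Circular speeds: v₁ = √(GM/r₁) = 215709 m/s, v₂ = √(GM/r₂) = 80298.2 m/s.
Transfer speeds (vis-viva v² = GM(2/r − 1/a_t)): v₁ᵗ = 285893 m/s, v₂ᵗ = 39616.6 m/s.
(a) ΔV₁ = |v₁ᵗ − v₁| ≈ 7.018e+04 m/s = 70.18 km/s.
(b) ΔV₂ = |v₂ − v₂ᵗ| ≈ 4.068e+04 m/s = 40.68 km/s.
(c) ΔV_total = ΔV₁ + ΔV₂ ≈ 1.109e+05 m/s = 110.9 km/s.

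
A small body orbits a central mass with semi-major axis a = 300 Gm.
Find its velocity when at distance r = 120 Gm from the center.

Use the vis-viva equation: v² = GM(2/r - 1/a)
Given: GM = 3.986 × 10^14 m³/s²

Convert to SI: a = 300 Gm = 3e+11 m; r = 120 Gm = 1.2e+11 m.
Vis-viva: v = √(GM · (2/r − 1/a)).
2/r − 1/a = 2/1.2e+11 − 1/3e+11 = 1.33333e-11 m⁻¹.
v = √(3.986e+14 · 1.33333e-11) m/s ≈ 72.9 m/s = 72.9 m/s.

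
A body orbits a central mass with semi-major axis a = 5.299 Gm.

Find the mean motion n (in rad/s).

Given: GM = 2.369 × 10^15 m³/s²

Convert to SI: a = 5.299 Gm = 5.299e+09 m.
n = √(GM / a³).
n = √(2.369e+15 / (5.299e+09)³) rad/s ≈ 1.262e-07 rad/s.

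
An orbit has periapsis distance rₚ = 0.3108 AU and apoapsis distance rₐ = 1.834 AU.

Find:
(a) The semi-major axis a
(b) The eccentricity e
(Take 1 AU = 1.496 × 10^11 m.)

Convert to SI: rₚ = 0.3108 AU = 4.64957e+10 m; rₐ = 1.834 AU = 2.74366e+11 m.
(a) a = (rₚ + rₐ) / 2 = (4.64957e+10 + 2.74366e+11) / 2 ≈ 1.604e+11 m = 1.072 AU.
(b) e = (rₐ − rₚ) / (rₐ + rₚ) = (2.74366e+11 − 4.64957e+10) / (2.74366e+11 + 4.64957e+10) ≈ 0.7102.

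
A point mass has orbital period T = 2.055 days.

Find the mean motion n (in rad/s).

Convert to SI: T = 2.055 days = 177552 s.
n = 2π / T.
n = 2π / 177552 s ≈ 3.539e-05 rad/s.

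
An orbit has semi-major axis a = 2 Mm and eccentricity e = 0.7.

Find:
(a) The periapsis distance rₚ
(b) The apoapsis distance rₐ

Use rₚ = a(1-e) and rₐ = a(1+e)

Convert to SI: a = 2 Mm = 2e+06 m.
(a) rₚ = a(1 − e) = 2e+06 · (1 − 0.7) = 2e+06 · 0.3 ≈ 6e+05 m = 600 km.
(b) rₐ = a(1 + e) = 2e+06 · (1 + 0.7) = 2e+06 · 1.7 ≈ 3.4e+06 m = 3.4 Mm.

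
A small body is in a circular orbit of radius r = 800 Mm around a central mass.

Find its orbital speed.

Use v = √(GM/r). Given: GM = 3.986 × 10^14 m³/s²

Convert to SI: r = 800 Mm = 8e+08 m.
For a circular orbit, gravity supplies the centripetal force, so v = √(GM / r).
v = √(3.986e+14 / 8e+08) m/s ≈ 705.9 m/s = 705.9 m/s.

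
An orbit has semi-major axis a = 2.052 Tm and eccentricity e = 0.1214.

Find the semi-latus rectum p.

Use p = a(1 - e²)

Convert to SI: a = 2.052 Tm = 2.052e+12 m.
p = a (1 − e²).
p = 2.052e+12 · (1 − (0.1214)²) = 2.052e+12 · 0.985262 ≈ 2.022e+12 m = 2.022 Tm.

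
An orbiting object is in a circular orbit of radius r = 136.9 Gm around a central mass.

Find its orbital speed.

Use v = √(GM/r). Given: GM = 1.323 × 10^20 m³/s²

Convert to SI: r = 136.9 Gm = 1.369e+11 m.
For a circular orbit, gravity supplies the centripetal force, so v = √(GM / r).
v = √(1.323e+20 / 1.369e+11) m/s ≈ 3.109e+04 m/s = 31.09 km/s.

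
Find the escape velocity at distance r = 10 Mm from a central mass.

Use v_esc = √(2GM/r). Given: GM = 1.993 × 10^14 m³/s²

Convert to SI: r = 10 Mm = 1e+07 m.
Escape velocity comes from setting total energy to zero: ½v² − GM/r = 0 ⇒ v_esc = √(2GM / r).
v_esc = √(2 · 1.993e+14 / 1e+07) m/s ≈ 6313 m/s = 6.313 km/s.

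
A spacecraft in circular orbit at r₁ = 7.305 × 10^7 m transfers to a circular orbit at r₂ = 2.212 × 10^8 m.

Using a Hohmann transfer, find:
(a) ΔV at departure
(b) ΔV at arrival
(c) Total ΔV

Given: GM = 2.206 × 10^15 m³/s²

Transfer semi-major axis: a_t = (r₁ + r₂)/2 = (7.305e+07 + 2.212e+08)/2 = 1.47125e+08 m.
Circular speeds: v₁ = √(GM/r₁) = 5495.32 m/s, v₂ = √(GM/r₂) = 3157.99 m/s.
Transfer speeds (vis-viva v² = GM(2/r − 1/a_t)): v₁ᵗ = 6738.17 m/s, v₂ᵗ = 2225.24 m/s.
(a) ΔV₁ = |v₁ᵗ − v₁| ≈ 1243 m/s = 1.243 km/s.
(b) ΔV₂ = |v₂ − v₂ᵗ| ≈ 932.7 m/s = 932.7 m/s.
(c) ΔV_total = ΔV₁ + ΔV₂ ≈ 2176 m/s = 2.176 km/s.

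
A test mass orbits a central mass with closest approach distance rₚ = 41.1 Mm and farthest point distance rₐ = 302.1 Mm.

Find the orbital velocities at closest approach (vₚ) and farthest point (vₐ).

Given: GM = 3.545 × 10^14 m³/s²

Convert to SI: rₚ = 41.1 Mm = 4.11e+07 m; rₐ = 302.1 Mm = 3.021e+08 m.
Use the vis-viva equation v² = GM(2/r − 1/a) with a = (rₚ + rₐ)/2 = (4.11e+07 + 3.021e+08)/2 = 1.716e+08 m.
vₚ = √(GM · (2/rₚ − 1/a)) = √(3.545e+14 · (2/4.11e+07 − 1/1.716e+08)) m/s ≈ 3897 m/s = 3.897 km/s.
vₐ = √(GM · (2/rₐ − 1/a)) = √(3.545e+14 · (2/3.021e+08 − 1/1.716e+08)) m/s ≈ 530.1 m/s = 530.1 m/s.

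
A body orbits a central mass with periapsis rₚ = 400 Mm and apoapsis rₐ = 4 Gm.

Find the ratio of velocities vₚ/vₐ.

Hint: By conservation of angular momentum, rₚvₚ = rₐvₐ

Convert to SI: rₚ = 400 Mm = 4e+08 m; rₐ = 4 Gm = 4e+09 m.
Conservation of angular momentum gives rₚvₚ = rₐvₐ, so vₚ/vₐ = rₐ/rₚ.
vₚ/vₐ = 4e+09 / 4e+08 ≈ 10.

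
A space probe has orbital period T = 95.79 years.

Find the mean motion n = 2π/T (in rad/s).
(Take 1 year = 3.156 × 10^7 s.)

Convert to SI: T = 95.79 years = 3.02313e+09 s.
n = 2π / T.
n = 2π / 3.02313e+09 s ≈ 2.078e-09 rad/s.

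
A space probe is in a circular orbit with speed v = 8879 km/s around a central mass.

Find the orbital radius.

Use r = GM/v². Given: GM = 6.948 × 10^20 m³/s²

Convert to SI: v = 8879 km/s = 8.879e+06 m/s.
For a circular orbit, v² = GM / r, so r = GM / v².
r = 6.948e+20 / (8.879e+06)² m ≈ 8.813e+06 m = 8.813 × 10^6 m.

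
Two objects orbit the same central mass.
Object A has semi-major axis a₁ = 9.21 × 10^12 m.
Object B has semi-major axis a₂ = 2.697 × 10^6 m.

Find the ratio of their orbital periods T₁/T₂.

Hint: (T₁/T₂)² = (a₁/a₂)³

From Kepler's third law, (T₁/T₂)² = (a₁/a₂)³, so T₁/T₂ = (a₁/a₂)^(3/2).
a₁/a₂ = 9.21e+12 / 2.697e+06 = 3.41491e+06.
T₁/T₂ = (3.41491e+06)^(3/2) ≈ 6.311e+09.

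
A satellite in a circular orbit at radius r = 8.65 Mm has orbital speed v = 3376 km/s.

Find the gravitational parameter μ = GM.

Convert to SI: r = 8.65 Mm = 8.65e+06 m; v = 3376 km/s = 3.376e+06 m/s.
For a circular orbit v² = GM/r, so GM = v² · r.
GM = (3.376e+06)² · 8.65e+06 m³/s² ≈ 9.859e+19 m³/s² = 9.859 × 10^19 m³/s².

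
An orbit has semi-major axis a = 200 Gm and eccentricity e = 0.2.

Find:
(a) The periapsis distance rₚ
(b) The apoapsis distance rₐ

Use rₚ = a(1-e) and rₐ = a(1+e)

Convert to SI: a = 200 Gm = 2e+11 m.
(a) rₚ = a(1 − e) = 2e+11 · (1 − 0.2) = 2e+11 · 0.8 ≈ 1.6e+11 m = 160 Gm.
(b) rₐ = a(1 + e) = 2e+11 · (1 + 0.2) = 2e+11 · 1.2 ≈ 2.4e+11 m = 240 Gm.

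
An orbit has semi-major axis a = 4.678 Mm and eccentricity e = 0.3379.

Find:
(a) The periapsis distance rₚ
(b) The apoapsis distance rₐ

Convert to SI: a = 4.678 Mm = 4.678e+06 m.
(a) rₚ = a(1 − e) = 4.678e+06 · (1 − 0.3379) = 4.678e+06 · 0.6621 ≈ 3.097e+06 m = 3.097 Mm.
(b) rₐ = a(1 + e) = 4.678e+06 · (1 + 0.3379) = 4.678e+06 · 1.3379 ≈ 6.259e+06 m = 6.259 Mm.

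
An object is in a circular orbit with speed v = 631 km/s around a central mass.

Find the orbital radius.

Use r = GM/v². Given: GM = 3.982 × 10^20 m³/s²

Convert to SI: v = 631 km/s = 631000 m/s.
For a circular orbit, v² = GM / r, so r = GM / v².
r = 3.982e+20 / (631000)² m ≈ 1e+09 m = 1 Gm.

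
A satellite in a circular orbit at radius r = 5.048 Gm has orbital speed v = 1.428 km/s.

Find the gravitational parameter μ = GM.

Convert to SI: r = 5.048 Gm = 5.048e+09 m; v = 1.428 km/s = 1428 m/s.
For a circular orbit v² = GM/r, so GM = v² · r.
GM = (1428)² · 5.048e+09 m³/s² ≈ 1.029e+16 m³/s² = 1.029 × 10^16 m³/s².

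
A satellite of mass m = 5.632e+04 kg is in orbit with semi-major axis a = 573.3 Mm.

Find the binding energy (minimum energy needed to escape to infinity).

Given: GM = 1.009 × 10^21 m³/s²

Convert to SI: a = 573.3 Mm = 5.733e+08 m.
Total orbital energy is E = −GMm/(2a); binding energy is E_bind = −E = GMm/(2a).
E_bind = 1.009e+21 · 5.632e+04 / (2 · 5.733e+08) J ≈ 4.956e+16 J = 49.56 PJ.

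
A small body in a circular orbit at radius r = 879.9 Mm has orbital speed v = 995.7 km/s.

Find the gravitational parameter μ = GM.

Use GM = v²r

Convert to SI: r = 879.9 Mm = 8.799e+08 m; v = 995.7 km/s = 995700 m/s.
For a circular orbit v² = GM/r, so GM = v² · r.
GM = (995700)² · 8.799e+08 m³/s² ≈ 8.723e+20 m³/s² = 8.723 × 10^20 m³/s².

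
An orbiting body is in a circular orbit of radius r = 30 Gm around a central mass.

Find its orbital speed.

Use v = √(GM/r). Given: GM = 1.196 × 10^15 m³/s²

Convert to SI: r = 30 Gm = 3e+10 m.
For a circular orbit, gravity supplies the centripetal force, so v = √(GM / r).
v = √(1.196e+15 / 3e+10) m/s ≈ 199.7 m/s = 199.7 m/s.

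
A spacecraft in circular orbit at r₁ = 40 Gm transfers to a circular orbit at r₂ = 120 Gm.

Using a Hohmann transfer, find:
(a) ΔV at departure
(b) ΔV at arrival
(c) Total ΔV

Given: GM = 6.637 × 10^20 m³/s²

Convert to SI: r₁ = 40 Gm = 4e+10 m; r₂ = 120 Gm = 1.2e+11 m.
Transfer semi-major axis: a_t = (r₁ + r₂)/2 = (4e+10 + 1.2e+11)/2 = 8e+10 m.
Circular speeds: v₁ = √(GM/r₁) = 128812 m/s, v₂ = √(GM/r₂) = 74369.6 m/s.
Transfer speeds (vis-viva v² = GM(2/r − 1/a_t)): v₁ᵗ = 157762 m/s, v₂ᵗ = 52587.2 m/s.
(a) ΔV₁ = |v₁ᵗ − v₁| ≈ 2.895e+04 m/s = 28.95 km/s.
(b) ΔV₂ = |v₂ − v₂ᵗ| ≈ 2.178e+04 m/s = 21.78 km/s.
(c) ΔV_total = ΔV₁ + ΔV₂ ≈ 5.073e+04 m/s = 50.73 km/s.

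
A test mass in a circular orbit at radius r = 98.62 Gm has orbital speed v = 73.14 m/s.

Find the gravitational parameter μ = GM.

Convert to SI: r = 98.62 Gm = 9.862e+10 m.
For a circular orbit v² = GM/r, so GM = v² · r.
GM = (73.14)² · 9.862e+10 m³/s² ≈ 5.276e+14 m³/s² = 5.276 × 10^14 m³/s².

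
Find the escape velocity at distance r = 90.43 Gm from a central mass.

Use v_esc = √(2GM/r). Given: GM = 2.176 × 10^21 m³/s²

Convert to SI: r = 90.43 Gm = 9.043e+10 m.
Escape velocity comes from setting total energy to zero: ½v² − GM/r = 0 ⇒ v_esc = √(2GM / r).
v_esc = √(2 · 2.176e+21 / 9.043e+10) m/s ≈ 2.194e+05 m/s = 219.4 km/s.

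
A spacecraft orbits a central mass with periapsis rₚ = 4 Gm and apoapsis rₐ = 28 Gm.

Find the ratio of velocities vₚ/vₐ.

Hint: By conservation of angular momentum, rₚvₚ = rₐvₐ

Convert to SI: rₚ = 4 Gm = 4e+09 m; rₐ = 28 Gm = 2.8e+10 m.
Conservation of angular momentum gives rₚvₚ = rₐvₐ, so vₚ/vₐ = rₐ/rₚ.
vₚ/vₐ = 2.8e+10 / 4e+09 ≈ 7.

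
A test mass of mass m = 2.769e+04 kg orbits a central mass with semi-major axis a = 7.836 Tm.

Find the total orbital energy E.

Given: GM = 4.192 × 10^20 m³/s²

Convert to SI: a = 7.836 Tm = 7.836e+12 m.
E = −GMm / (2a).
E = −4.192e+20 · 2.769e+04 / (2 · 7.836e+12) J ≈ -7.407e+11 J = -740.7 GJ.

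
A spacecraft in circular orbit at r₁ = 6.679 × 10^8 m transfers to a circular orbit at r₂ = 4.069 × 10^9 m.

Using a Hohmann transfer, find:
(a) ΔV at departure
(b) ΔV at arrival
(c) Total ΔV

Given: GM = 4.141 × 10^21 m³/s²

Transfer semi-major axis: a_t = (r₁ + r₂)/2 = (6.679e+08 + 4.069e+09)/2 = 2.36845e+09 m.
Circular speeds: v₁ = √(GM/r₁) = 2.48999e+06 m/s, v₂ = √(GM/r₂) = 1.00881e+06 m/s.
Transfer speeds (vis-viva v² = GM(2/r − 1/a_t)): v₁ᵗ = 3.26369e+06 m/s, v₂ᵗ = 535713 m/s.
(a) ΔV₁ = |v₁ᵗ − v₁| ≈ 7.737e+05 m/s = 773.7 km/s.
(b) ΔV₂ = |v₂ − v₂ᵗ| ≈ 4.731e+05 m/s = 473.1 km/s.
(c) ΔV_total = ΔV₁ + ΔV₂ ≈ 1.247e+06 m/s = 1247 km/s.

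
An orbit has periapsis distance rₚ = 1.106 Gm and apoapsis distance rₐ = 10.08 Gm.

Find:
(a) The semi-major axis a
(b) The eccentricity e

Convert to SI: rₚ = 1.106 Gm = 1.106e+09 m; rₐ = 10.08 Gm = 1.008e+10 m.
(a) a = (rₚ + rₐ) / 2 = (1.106e+09 + 1.008e+10) / 2 ≈ 5.593e+09 m = 5.593 Gm.
(b) e = (rₐ − rₚ) / (rₐ + rₚ) = (1.008e+10 − 1.106e+09) / (1.008e+10 + 1.106e+09) ≈ 0.8023.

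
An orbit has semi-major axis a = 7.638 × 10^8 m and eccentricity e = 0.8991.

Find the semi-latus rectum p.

p = a (1 − e²).
p = 7.638e+08 · (1 − (0.8991)²) = 7.638e+08 · 0.191619 ≈ 1.464e+08 m = 1.464 × 10^8 m.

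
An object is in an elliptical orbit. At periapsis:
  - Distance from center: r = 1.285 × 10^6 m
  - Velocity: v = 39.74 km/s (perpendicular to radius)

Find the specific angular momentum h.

Convert to SI: v = 39.74 km/s = 39740 m/s.
With v perpendicular to r, h = r · v.
h = 1.285e+06 · 39740 m²/s ≈ 5.107e+10 m²/s.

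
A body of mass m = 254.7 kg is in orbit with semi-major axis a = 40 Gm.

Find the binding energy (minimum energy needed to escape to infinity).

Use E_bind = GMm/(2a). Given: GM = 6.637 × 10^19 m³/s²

Convert to SI: a = 40 Gm = 4e+10 m.
Total orbital energy is E = −GMm/(2a); binding energy is E_bind = −E = GMm/(2a).
E_bind = 6.637e+19 · 254.7 / (2 · 4e+10) J ≈ 2.113e+11 J = 211.3 GJ.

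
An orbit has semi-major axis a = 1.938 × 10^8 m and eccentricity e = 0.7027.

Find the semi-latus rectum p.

p = a (1 − e²).
p = 1.938e+08 · (1 − (0.7027)²) = 1.938e+08 · 0.506213 ≈ 9.81e+07 m = 9.81 × 10^7 m.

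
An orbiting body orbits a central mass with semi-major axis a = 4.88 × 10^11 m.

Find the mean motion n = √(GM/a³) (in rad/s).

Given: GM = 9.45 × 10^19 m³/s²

n = √(GM / a³).
n = √(9.45e+19 / (4.88e+11)³) rad/s ≈ 2.852e-08 rad/s.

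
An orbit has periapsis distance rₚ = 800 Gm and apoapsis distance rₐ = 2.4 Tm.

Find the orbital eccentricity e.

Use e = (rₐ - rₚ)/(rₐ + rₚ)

Convert to SI: rₚ = 800 Gm = 8e+11 m; rₐ = 2.4 Tm = 2.4e+12 m.
e = (rₐ − rₚ) / (rₐ + rₚ).
e = (2.4e+12 − 8e+11) / (2.4e+12 + 8e+11) = 1.6e+12 / 3.2e+12 ≈ 0.5.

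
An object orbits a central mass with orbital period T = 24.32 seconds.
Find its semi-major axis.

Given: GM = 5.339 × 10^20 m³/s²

Invert Kepler's third law: a = (GM · T² / (4π²))^(1/3).
Substituting T = 24.32 s and GM = 5.339e+20 m³/s²:
a = (5.339e+20 · (24.32)² / (4π²))^(1/3) m
a ≈ 2e+07 m = 20 Mm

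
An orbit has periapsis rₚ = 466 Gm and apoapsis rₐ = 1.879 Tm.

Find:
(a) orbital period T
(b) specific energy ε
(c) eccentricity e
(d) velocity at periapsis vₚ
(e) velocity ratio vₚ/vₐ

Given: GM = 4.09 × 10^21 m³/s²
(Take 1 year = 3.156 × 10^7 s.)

Convert to SI: rₚ = 466 Gm = 4.66e+11 m; rₐ = 1.879 Tm = 1.879e+12 m.
(a) With a = (rₚ + rₐ)/2 = 1.1725e+12 m, T = 2π √(a³/GM) = 2π √((1.1725e+12)³/4.09e+21) s ≈ 1.247e+08 s
(b) With a = (rₚ + rₐ)/2 = 1.1725e+12 m, ε = −GM/(2a) = −4.09e+21/(2 · 1.1725e+12) J/kg ≈ -1.744e+09 J/kg
(c) e = (rₐ − rₚ)/(rₐ + rₚ) = (1.879e+12 − 4.66e+11)/(1.879e+12 + 4.66e+11) ≈ 0.6026
(d) With a = (rₚ + rₐ)/2 = 1.1725e+12 m, vₚ = √(GM (2/rₚ − 1/a)) = √(4.09e+21 · (2/4.66e+11 − 1/1.1725e+12)) m/s ≈ 1.186e+05 m/s
(e) Conservation of angular momentum (rₚvₚ = rₐvₐ) gives vₚ/vₐ = rₐ/rₚ = 1.879e+12/4.66e+11 ≈ 4.032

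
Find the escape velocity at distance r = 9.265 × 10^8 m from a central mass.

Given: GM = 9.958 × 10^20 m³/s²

Escape velocity comes from setting total energy to zero: ½v² − GM/r = 0 ⇒ v_esc = √(2GM / r).
v_esc = √(2 · 9.958e+20 / 9.265e+08) m/s ≈ 1.466e+06 m/s = 1466 km/s.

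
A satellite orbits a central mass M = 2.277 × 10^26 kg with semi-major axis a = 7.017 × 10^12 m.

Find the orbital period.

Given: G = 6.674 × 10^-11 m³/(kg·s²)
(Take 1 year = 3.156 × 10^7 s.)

GM = G · M = 6.674e-11 · 2.277e+26 = 1.51967e+16 m³/s².
Kepler's third law: T = 2π √(a³ / GM).
Substituting a = 7.017e+12 m and GM = 1.51967e+16 m³/s²:
T = 2π √((7.017e+12)³ / 1.51967e+16) s
T ≈ 9.474e+11 s = 3.002e+04 years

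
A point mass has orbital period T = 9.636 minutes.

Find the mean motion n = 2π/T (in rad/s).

Convert to SI: T = 9.636 minutes = 578.16 s.
n = 2π / T.
n = 2π / 578.16 s ≈ 0.01087 rad/s.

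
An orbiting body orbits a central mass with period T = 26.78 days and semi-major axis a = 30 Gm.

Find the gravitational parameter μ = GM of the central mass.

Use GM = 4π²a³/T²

Convert to SI: T = 26.78 days = 2.31379e+06 s; a = 30 Gm = 3e+10 m.
GM = 4π² · a³ / T².
GM = 4π² · (3e+10)³ / (2.31379e+06)² m³/s² ≈ 1.991e+20 m³/s² = 1.991 × 10^20 m³/s².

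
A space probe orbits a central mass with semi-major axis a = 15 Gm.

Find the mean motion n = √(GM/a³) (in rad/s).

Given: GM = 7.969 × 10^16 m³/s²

Convert to SI: a = 15 Gm = 1.5e+10 m.
n = √(GM / a³).
n = √(7.969e+16 / (1.5e+10)³) rad/s ≈ 1.537e-07 rad/s.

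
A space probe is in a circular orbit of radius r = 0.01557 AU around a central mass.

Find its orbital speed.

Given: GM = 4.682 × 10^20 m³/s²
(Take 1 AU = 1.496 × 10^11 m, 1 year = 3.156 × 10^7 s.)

Convert to SI: r = 0.01557 AU = 2.32927e+09 m.
For a circular orbit, gravity supplies the centripetal force, so v = √(GM / r).
v = √(4.682e+20 / 2.32927e+09) m/s ≈ 4.483e+05 m/s = 94.58 AU/year.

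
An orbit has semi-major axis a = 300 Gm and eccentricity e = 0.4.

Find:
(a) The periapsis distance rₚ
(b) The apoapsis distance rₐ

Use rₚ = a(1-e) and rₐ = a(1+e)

Convert to SI: a = 300 Gm = 3e+11 m.
(a) rₚ = a(1 − e) = 3e+11 · (1 − 0.4) = 3e+11 · 0.6 ≈ 1.8e+11 m = 180 Gm.
(b) rₐ = a(1 + e) = 3e+11 · (1 + 0.4) = 3e+11 · 1.4 ≈ 4.2e+11 m = 420 Gm.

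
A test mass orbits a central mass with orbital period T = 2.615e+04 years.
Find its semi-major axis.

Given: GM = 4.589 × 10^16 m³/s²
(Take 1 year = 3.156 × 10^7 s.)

Convert to SI: T = 2.615e+04 years = 8.25294e+11 s.
Invert Kepler's third law: a = (GM · T² / (4π²))^(1/3).
Substituting T = 8.25294e+11 s and GM = 4.589e+16 m³/s²:
a = (4.589e+16 · (8.25294e+11)² / (4π²))^(1/3) m
a ≈ 9.251e+12 m = 9.251 × 10^12 m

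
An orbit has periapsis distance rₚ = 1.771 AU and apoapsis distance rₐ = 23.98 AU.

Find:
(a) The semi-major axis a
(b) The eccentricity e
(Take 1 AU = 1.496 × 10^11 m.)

Convert to SI: rₚ = 1.771 AU = 2.64942e+11 m; rₐ = 23.98 AU = 3.58741e+12 m.
(a) a = (rₚ + rₐ) / 2 = (2.64942e+11 + 3.58741e+12) / 2 ≈ 1.926e+12 m = 12.88 AU.
(b) e = (rₐ − rₚ) / (rₐ + rₚ) = (3.58741e+12 − 2.64942e+11) / (3.58741e+12 + 2.64942e+11) ≈ 0.8625.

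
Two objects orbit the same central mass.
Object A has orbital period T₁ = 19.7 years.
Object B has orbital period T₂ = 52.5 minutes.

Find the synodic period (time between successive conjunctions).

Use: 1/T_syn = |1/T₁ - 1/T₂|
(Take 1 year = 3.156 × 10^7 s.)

Convert to SI: T₁ = 19.7 years = 6.21732e+08 s; T₂ = 52.5 minutes = 3150 s.
T_syn = |T₁ · T₂ / (T₁ − T₂)|.
T_syn = |6.21732e+08 · 3150 / (6.21732e+08 − 3150)| s ≈ 3150 s = 52.5 minutes.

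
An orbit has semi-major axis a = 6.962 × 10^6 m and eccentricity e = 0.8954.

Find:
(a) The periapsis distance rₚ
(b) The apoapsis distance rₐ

(a) rₚ = a(1 − e) = 6.962e+06 · (1 − 0.8954) = 6.962e+06 · 0.1046 ≈ 7.282e+05 m = 7.282 × 10^5 m.
(b) rₐ = a(1 + e) = 6.962e+06 · (1 + 0.8954) = 6.962e+06 · 1.8954 ≈ 1.32e+07 m = 1.32 × 10^7 m.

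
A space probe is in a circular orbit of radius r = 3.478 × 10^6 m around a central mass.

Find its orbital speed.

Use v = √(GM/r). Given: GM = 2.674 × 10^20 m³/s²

For a circular orbit, gravity supplies the centripetal force, so v = √(GM / r).
v = √(2.674e+20 / 3.478e+06) m/s ≈ 8.768e+06 m/s = 8768 km/s.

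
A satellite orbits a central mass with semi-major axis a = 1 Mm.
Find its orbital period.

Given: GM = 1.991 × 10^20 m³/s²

Convert to SI: a = 1 Mm = 1e+06 m.
Kepler's third law: T = 2π √(a³ / GM).
Substituting a = 1e+06 m and GM = 1.991e+20 m³/s²:
T = 2π √((1e+06)³ / 1.991e+20) s
T ≈ 0.4453 s = 0.4453 seconds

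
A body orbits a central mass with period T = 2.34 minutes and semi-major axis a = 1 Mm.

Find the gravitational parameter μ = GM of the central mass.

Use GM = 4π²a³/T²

Convert to SI: T = 2.34 minutes = 140.4 s; a = 1 Mm = 1e+06 m.
GM = 4π² · a³ / T².
GM = 4π² · (1e+06)³ / (140.4)² m³/s² ≈ 2.003e+15 m³/s² = 2.003 × 10^15 m³/s².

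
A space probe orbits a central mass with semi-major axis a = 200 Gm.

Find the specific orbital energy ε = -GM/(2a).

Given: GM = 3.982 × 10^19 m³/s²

Convert to SI: a = 200 Gm = 2e+11 m.
ε = −GM / (2a).
ε = −3.982e+19 / (2 · 2e+11) J/kg ≈ -9.955e+07 J/kg = -99.55 MJ/kg.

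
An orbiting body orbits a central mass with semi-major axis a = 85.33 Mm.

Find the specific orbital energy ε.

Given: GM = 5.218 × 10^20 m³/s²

Convert to SI: a = 85.33 Mm = 8.533e+07 m.
ε = −GM / (2a).
ε = −5.218e+20 / (2 · 8.533e+07) J/kg ≈ -3.058e+12 J/kg = -3058 GJ/kg.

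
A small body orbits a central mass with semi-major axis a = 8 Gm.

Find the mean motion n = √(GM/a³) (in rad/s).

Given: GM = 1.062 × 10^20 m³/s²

Convert to SI: a = 8 Gm = 8e+09 m.
n = √(GM / a³).
n = √(1.062e+20 / (8e+09)³) rad/s ≈ 1.44e-05 rad/s.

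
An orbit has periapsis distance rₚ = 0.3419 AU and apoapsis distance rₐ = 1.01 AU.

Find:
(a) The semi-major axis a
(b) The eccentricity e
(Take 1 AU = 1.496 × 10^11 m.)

Convert to SI: rₚ = 0.3419 AU = 5.11482e+10 m; rₐ = 1.01 AU = 1.51096e+11 m.
(a) a = (rₚ + rₐ) / 2 = (5.11482e+10 + 1.51096e+11) / 2 ≈ 1.011e+11 m = 0.676 AU.
(b) e = (rₐ − rₚ) / (rₐ + rₚ) = (1.51096e+11 − 5.11482e+10) / (1.51096e+11 + 5.11482e+10) ≈ 0.4942.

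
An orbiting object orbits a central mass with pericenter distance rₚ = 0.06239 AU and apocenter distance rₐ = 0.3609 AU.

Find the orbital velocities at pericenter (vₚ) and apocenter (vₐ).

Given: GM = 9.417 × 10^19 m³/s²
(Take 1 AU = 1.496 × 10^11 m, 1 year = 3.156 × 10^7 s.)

Convert to SI: rₚ = 0.06239 AU = 9.33354e+09 m; rₐ = 0.3609 AU = 5.39906e+10 m.
Use the vis-viva equation v² = GM(2/r − 1/a) with a = (rₚ + rₐ)/2 = (9.33354e+09 + 5.39906e+10)/2 = 3.16621e+10 m.
vₚ = √(GM · (2/rₚ − 1/a)) = √(9.417e+19 · (2/9.33354e+09 − 1/3.16621e+10)) m/s ≈ 1.312e+05 m/s = 27.67 AU/year.
vₐ = √(GM · (2/rₐ − 1/a)) = √(9.417e+19 · (2/5.39906e+10 − 1/3.16621e+10)) m/s ≈ 2.268e+04 m/s = 4.784 AU/year.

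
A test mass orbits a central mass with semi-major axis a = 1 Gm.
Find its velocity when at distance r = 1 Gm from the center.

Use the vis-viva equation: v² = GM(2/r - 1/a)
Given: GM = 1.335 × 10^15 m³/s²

Convert to SI: a = 1 Gm = 1e+09 m; r = 1 Gm = 1e+09 m.
Vis-viva: v = √(GM · (2/r − 1/a)).
2/r − 1/a = 2/1e+09 − 1/1e+09 = 1e-09 m⁻¹.
v = √(1.335e+15 · 1e-09) m/s ≈ 1155 m/s = 1.155 km/s.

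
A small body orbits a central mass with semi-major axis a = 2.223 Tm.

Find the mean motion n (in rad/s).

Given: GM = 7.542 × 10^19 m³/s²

Convert to SI: a = 2.223 Tm = 2.223e+12 m.
n = √(GM / a³).
n = √(7.542e+19 / (2.223e+12)³) rad/s ≈ 2.62e-09 rad/s.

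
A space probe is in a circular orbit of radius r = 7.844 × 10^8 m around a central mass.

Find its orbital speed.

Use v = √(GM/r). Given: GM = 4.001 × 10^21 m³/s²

For a circular orbit, gravity supplies the centripetal force, so v = √(GM / r).
v = √(4.001e+21 / 7.844e+08) m/s ≈ 2.258e+06 m/s = 2258 km/s.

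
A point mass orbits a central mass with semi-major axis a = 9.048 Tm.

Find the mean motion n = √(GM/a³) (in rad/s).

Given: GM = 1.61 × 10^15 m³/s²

Convert to SI: a = 9.048 Tm = 9.048e+12 m.
n = √(GM / a³).
n = √(1.61e+15 / (9.048e+12)³) rad/s ≈ 1.474e-12 rad/s.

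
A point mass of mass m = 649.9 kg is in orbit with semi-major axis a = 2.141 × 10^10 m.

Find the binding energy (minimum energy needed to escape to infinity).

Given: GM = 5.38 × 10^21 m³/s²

Total orbital energy is E = −GMm/(2a); binding energy is E_bind = −E = GMm/(2a).
E_bind = 5.38e+21 · 649.9 / (2 · 2.141e+10) J ≈ 8.165e+13 J = 81.65 TJ.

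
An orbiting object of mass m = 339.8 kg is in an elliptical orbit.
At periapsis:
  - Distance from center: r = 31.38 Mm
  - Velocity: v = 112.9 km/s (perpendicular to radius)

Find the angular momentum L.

Convert to SI: r = 31.38 Mm = 3.138e+07 m; v = 112.9 km/s = 112900 m/s.
Since v is perpendicular to r, L = m · v · r.
L = 339.8 · 112900 · 3.138e+07 kg·m²/s ≈ 1.204e+15 kg·m²/s.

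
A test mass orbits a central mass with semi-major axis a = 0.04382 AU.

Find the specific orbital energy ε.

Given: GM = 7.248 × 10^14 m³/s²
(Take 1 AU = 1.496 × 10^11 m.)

Convert to SI: a = 0.04382 AU = 6.55547e+09 m.
ε = −GM / (2a).
ε = −7.248e+14 / (2 · 6.55547e+09) J/kg ≈ -5.528e+04 J/kg = -55.28 kJ/kg.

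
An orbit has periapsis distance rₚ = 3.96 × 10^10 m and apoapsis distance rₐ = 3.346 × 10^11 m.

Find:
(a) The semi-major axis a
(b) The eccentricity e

(a) a = (rₚ + rₐ) / 2 = (3.96e+10 + 3.346e+11) / 2 ≈ 1.871e+11 m = 1.871 × 10^11 m.
(b) e = (rₐ − rₚ) / (rₐ + rₚ) = (3.346e+11 − 3.96e+10) / (3.346e+11 + 3.96e+10) ≈ 0.7883.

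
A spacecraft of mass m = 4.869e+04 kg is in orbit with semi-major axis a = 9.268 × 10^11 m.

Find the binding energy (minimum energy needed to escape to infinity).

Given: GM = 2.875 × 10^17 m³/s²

Total orbital energy is E = −GMm/(2a); binding energy is E_bind = −E = GMm/(2a).
E_bind = 2.875e+17 · 4.869e+04 / (2 · 9.268e+11) J ≈ 7.552e+09 J = 7.552 GJ.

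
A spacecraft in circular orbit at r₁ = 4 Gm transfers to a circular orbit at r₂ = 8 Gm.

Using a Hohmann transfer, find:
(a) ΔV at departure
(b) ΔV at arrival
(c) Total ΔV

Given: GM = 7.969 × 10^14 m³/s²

Convert to SI: r₁ = 4 Gm = 4e+09 m; r₂ = 8 Gm = 8e+09 m.
Transfer semi-major axis: a_t = (r₁ + r₂)/2 = (4e+09 + 8e+09)/2 = 6e+09 m.
Circular speeds: v₁ = √(GM/r₁) = 446.346 m/s, v₂ = √(GM/r₂) = 315.614 m/s.
Transfer speeds (vis-viva v² = GM(2/r − 1/a_t)): v₁ᵗ = 515.396 m/s, v₂ᵗ = 257.698 m/s.
(a) ΔV₁ = |v₁ᵗ − v₁| ≈ 69.05 m/s = 69.05 m/s.
(b) ΔV₂ = |v₂ − v₂ᵗ| ≈ 57.92 m/s = 57.92 m/s.
(c) ΔV_total = ΔV₁ + ΔV₂ ≈ 127 m/s = 127 m/s.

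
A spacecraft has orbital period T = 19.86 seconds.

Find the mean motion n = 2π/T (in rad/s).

n = 2π / T.
n = 2π / 19.86 s ≈ 0.3164 rad/s.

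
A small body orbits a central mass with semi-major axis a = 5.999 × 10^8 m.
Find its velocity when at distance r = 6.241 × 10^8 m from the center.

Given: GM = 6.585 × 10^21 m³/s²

Vis-viva: v = √(GM · (2/r − 1/a)).
2/r − 1/a = 2/6.241e+08 − 1/5.999e+08 = 1.53767e-09 m⁻¹.
v = √(6.585e+21 · 1.53767e-09) m/s ≈ 3.182e+06 m/s = 3182 km/s.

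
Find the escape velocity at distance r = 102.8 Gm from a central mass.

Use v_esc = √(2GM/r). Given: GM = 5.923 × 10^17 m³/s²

Convert to SI: r = 102.8 Gm = 1.028e+11 m.
Escape velocity comes from setting total energy to zero: ½v² − GM/r = 0 ⇒ v_esc = √(2GM / r).
v_esc = √(2 · 5.923e+17 / 1.028e+11) m/s ≈ 3395 m/s = 3.395 km/s.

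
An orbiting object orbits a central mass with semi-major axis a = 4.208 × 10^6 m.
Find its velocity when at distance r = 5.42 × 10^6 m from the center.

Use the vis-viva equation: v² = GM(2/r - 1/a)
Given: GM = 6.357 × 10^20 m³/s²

Vis-viva: v = √(GM · (2/r − 1/a)).
2/r − 1/a = 2/5.42e+06 − 1/4.208e+06 = 1.31361e-07 m⁻¹.
v = √(6.357e+20 · 1.31361e-07) m/s ≈ 9.138e+06 m/s = 9138 km/s.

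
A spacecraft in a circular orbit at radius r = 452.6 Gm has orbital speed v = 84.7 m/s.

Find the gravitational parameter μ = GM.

Convert to SI: r = 452.6 Gm = 4.526e+11 m.
For a circular orbit v² = GM/r, so GM = v² · r.
GM = (84.7)² · 4.526e+11 m³/s² ≈ 3.247e+15 m³/s² = 3.247 × 10^15 m³/s².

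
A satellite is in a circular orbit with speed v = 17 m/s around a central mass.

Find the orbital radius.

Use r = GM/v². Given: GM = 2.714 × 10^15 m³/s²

For a circular orbit, v² = GM / r, so r = GM / v².
r = 2.714e+15 / (17)² m ≈ 9.391e+12 m = 9.391 Tm.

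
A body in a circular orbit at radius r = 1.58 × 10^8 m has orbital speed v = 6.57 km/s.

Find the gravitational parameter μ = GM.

Convert to SI: v = 6.57 km/s = 6570 m/s.
For a circular orbit v² = GM/r, so GM = v² · r.
GM = (6570)² · 1.58e+08 m³/s² ≈ 6.82e+15 m³/s² = 6.82 × 10^15 m³/s².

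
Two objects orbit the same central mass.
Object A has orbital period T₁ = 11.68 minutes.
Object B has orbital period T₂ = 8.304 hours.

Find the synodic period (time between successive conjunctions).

Convert to SI: T₁ = 11.68 minutes = 700.8 s; T₂ = 8.304 hours = 29894.4 s.
T_syn = |T₁ · T₂ / (T₁ − T₂)|.
T_syn = |700.8 · 29894.4 / (700.8 − 29894.4)| s ≈ 717.6 s = 11.96 minutes.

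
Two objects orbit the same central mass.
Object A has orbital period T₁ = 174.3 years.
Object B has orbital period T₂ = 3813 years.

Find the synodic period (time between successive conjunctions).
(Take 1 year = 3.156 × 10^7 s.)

Convert to SI: T₁ = 174.3 years = 5.50091e+09 s; T₂ = 3813 years = 1.20338e+11 s.
T_syn = |T₁ · T₂ / (T₁ − T₂)|.
T_syn = |5.50091e+09 · 1.20338e+11 / (5.50091e+09 − 1.20338e+11)| s ≈ 5.764e+09 s = 182.6 years.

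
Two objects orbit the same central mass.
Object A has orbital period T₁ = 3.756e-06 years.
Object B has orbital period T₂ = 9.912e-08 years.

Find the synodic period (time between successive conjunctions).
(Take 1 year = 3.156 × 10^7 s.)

Convert to SI: T₁ = 3.756e-06 years = 118.539 s; T₂ = 9.912e-08 years = 3.12823 s.
T_syn = |T₁ · T₂ / (T₁ − T₂)|.
T_syn = |118.539 · 3.12823 / (118.539 − 3.12823)| s ≈ 3.213 s = 1.018e-07 years.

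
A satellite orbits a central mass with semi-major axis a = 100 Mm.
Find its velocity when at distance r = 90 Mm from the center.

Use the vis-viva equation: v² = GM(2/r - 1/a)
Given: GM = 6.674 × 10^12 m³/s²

Convert to SI: a = 100 Mm = 1e+08 m; r = 90 Mm = 9e+07 m.
Vis-viva: v = √(GM · (2/r − 1/a)).
2/r − 1/a = 2/9e+07 − 1/1e+08 = 1.22222e-08 m⁻¹.
v = √(6.674e+12 · 1.22222e-08) m/s ≈ 285.6 m/s = 285.6 m/s.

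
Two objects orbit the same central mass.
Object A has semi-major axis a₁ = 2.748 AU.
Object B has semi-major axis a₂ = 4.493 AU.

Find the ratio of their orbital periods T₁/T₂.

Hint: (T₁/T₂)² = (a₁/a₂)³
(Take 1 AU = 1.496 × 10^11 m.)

Convert to SI: a₁ = 2.748 AU = 4.11101e+11 m; a₂ = 4.493 AU = 6.72153e+11 m.
From Kepler's third law, (T₁/T₂)² = (a₁/a₂)³, so T₁/T₂ = (a₁/a₂)^(3/2).
a₁/a₂ = 4.11101e+11 / 6.72153e+11 = 0.611618.
T₁/T₂ = (0.611618)^(3/2) ≈ 0.4783.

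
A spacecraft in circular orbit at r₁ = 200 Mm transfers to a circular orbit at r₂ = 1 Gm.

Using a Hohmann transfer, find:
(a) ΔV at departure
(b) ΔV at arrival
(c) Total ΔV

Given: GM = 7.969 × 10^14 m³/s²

Convert to SI: r₁ = 200 Mm = 2e+08 m; r₂ = 1 Gm = 1e+09 m.
Transfer semi-major axis: a_t = (r₁ + r₂)/2 = (2e+08 + 1e+09)/2 = 6e+08 m.
Circular speeds: v₁ = √(GM/r₁) = 1996.12 m/s, v₂ = √(GM/r₂) = 892.693 m/s.
Transfer speeds (vis-viva v² = GM(2/r − 1/a_t)): v₁ᵗ = 2576.98 m/s, v₂ᵗ = 515.396 m/s.
(a) ΔV₁ = |v₁ᵗ − v₁| ≈ 580.9 m/s = 580.9 m/s.
(b) ΔV₂ = |v₂ − v₂ᵗ| ≈ 377.3 m/s = 377.3 m/s.
(c) ΔV_total = ΔV₁ + ΔV₂ ≈ 958.2 m/s = 958.2 m/s.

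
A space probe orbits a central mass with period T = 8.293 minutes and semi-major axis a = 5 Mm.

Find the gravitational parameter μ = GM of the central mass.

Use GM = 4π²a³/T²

Convert to SI: T = 8.293 minutes = 497.58 s; a = 5 Mm = 5e+06 m.
GM = 4π² · a³ / T².
GM = 4π² · (5e+06)³ / (497.58)² m³/s² ≈ 1.993e+16 m³/s² = 1.993 × 10^16 m³/s².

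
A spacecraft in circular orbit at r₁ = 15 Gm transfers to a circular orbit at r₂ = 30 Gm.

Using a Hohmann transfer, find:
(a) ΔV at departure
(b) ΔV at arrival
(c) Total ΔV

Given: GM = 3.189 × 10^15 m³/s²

Convert to SI: r₁ = 15 Gm = 1.5e+10 m; r₂ = 30 Gm = 3e+10 m.
Transfer semi-major axis: a_t = (r₁ + r₂)/2 = (1.5e+10 + 3e+10)/2 = 2.25e+10 m.
Circular speeds: v₁ = √(GM/r₁) = 461.086 m/s, v₂ = √(GM/r₂) = 326.037 m/s.
Transfer speeds (vis-viva v² = GM(2/r − 1/a_t)): v₁ᵗ = 532.416 m/s, v₂ᵗ = 266.208 m/s.
(a) ΔV₁ = |v₁ᵗ − v₁| ≈ 71.33 m/s = 71.33 m/s.
(b) ΔV₂ = |v₂ − v₂ᵗ| ≈ 59.83 m/s = 59.83 m/s.
(c) ΔV_total = ΔV₁ + ΔV₂ ≈ 131.2 m/s = 131.2 m/s.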